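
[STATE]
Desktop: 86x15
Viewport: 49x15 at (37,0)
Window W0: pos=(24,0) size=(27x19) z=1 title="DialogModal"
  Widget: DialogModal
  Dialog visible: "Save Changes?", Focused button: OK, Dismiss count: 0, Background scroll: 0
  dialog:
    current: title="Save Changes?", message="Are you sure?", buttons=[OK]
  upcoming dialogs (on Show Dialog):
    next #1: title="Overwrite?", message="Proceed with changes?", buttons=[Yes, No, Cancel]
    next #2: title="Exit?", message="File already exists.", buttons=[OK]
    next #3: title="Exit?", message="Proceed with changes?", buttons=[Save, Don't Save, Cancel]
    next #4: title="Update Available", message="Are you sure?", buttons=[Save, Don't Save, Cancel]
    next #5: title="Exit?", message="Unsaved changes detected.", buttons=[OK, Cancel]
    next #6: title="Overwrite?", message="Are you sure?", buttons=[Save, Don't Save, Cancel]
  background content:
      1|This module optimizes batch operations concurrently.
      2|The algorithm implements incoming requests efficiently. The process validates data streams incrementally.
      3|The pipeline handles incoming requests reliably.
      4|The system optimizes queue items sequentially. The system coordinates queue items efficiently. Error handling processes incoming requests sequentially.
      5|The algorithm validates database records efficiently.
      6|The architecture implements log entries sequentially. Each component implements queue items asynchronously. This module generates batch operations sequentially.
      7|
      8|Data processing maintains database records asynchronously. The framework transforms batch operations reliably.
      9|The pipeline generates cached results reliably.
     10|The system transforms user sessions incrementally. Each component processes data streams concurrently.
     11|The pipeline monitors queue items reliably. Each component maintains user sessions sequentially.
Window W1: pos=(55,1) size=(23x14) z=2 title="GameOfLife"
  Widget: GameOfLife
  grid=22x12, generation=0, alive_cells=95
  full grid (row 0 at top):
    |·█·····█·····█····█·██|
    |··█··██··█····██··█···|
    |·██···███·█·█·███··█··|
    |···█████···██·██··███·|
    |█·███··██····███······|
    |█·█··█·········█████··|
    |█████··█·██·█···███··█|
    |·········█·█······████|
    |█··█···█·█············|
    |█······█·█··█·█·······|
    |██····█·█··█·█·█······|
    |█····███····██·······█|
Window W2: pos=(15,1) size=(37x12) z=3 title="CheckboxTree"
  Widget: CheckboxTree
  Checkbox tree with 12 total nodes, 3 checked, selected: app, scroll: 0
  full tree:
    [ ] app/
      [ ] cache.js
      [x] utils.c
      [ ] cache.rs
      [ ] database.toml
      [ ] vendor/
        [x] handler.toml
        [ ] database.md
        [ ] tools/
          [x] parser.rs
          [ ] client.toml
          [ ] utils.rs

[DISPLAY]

━━━━━━━━━━━━━┓                                   
━━━━━━━━━━━━━━┓   ┏━━━━━━━━━━━━━━━━━━━━━┓        
              ┃   ┃ GameOfLife          ┃        
──────────────┨   ┠─────────────────────┨        
              ┃   ┃Gen: 0               ┃        
              ┃   ┃··█··██··█····██··█··┃        
              ┃   ┃·██···███·█·█·███··█·┃        
              ┃   ┃···█████···██·██··███┃        
              ┃   ┃█·███··██····███·····┃        
              ┃   ┃█·█··█·········█████·┃        
              ┃   ┃█████··█·██·█···███··┃        
              ┃   ┃·········█·█······███┃        
━━━━━━━━━━━━━━┛   ┃█··█···█·█···········┃        
 monitors que┃    ┃█······█·█··█·█······┃        
             ┃    ┗━━━━━━━━━━━━━━━━━━━━━┛        


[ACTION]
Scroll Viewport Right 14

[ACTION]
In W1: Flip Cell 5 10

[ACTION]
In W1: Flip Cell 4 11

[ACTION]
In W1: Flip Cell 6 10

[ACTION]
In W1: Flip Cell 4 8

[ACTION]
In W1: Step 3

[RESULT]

━━━━━━━━━━━━━┓                                   
━━━━━━━━━━━━━━┓   ┏━━━━━━━━━━━━━━━━━━━━━┓        
              ┃   ┃ GameOfLife          ┃        
──────────────┨   ┠─────────────────────┨        
              ┃   ┃Gen: 3               ┃        
              ┃   ┃·██·····█·██···██·█·█┃        
              ┃   ┃█··█···██·██···██·█··┃        
              ┃   ┃·██·····██·██····██··┃        
              ┃   ┃·███··█·█···███··██·█┃        
              ┃   ┃····█···█···███·····█┃        
              ┃   ┃·██···████·········██┃        
              ┃   ┃···██····██······████┃        
━━━━━━━━━━━━━━┛   ┃██·······█·█·█·······┃        
 monitors que┃    ┃······██·····█·······┃        
             ┃    ┗━━━━━━━━━━━━━━━━━━━━━┛        


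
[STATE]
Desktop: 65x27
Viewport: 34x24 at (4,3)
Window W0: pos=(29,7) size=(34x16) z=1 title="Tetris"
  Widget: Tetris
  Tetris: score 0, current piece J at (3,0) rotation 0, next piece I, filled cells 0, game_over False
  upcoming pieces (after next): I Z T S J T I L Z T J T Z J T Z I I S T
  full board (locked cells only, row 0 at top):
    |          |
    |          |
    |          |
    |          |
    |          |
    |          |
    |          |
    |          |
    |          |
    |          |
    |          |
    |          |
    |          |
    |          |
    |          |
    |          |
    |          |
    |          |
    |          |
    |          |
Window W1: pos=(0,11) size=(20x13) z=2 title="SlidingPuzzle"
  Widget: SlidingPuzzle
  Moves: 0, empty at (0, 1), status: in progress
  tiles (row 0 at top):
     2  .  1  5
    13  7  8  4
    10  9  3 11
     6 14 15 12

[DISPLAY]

                                  
                                  
                                  
                                  
                         ┏━━━━━━━━
                         ┃ Tetris 
                         ┠────────
                         ┃        
━━━━━━━━━━━━━━━┓         ┃        
idingPuzzle    ┃         ┃        
───────────────┨         ┃        
──┬────┬────┬──┃         ┃        
2 │    │  1 │  ┃         ┃        
──┼────┼────┼──┃         ┃        
3 │  7 │  8 │  ┃         ┃        
──┼────┼────┼──┃         ┃        
0 │  9 │  3 │ 1┃         ┃        
──┼────┼────┼──┃         ┃        
6 │ 14 │ 15 │ 1┃         ┃        
──┴────┴────┴──┃         ┗━━━━━━━━
━━━━━━━━━━━━━━━┛                  
                                  
                                  
                                  


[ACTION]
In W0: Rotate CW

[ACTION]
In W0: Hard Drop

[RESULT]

                                  
                                  
                                  
                                  
                         ┏━━━━━━━━
                         ┃ Tetris 
                         ┠────────
                         ┃        
━━━━━━━━━━━━━━━┓         ┃        
idingPuzzle    ┃         ┃        
───────────────┨         ┃        
──┬────┬────┬──┃         ┃        
2 │    │  1 │  ┃         ┃        
──┼────┼────┼──┃         ┃        
3 │  7 │  8 │  ┃         ┃        
──┼────┼────┼──┃         ┃        
0 │  9 │  3 │ 1┃         ┃   ██   
──┼────┼────┼──┃         ┃   █    
6 │ 14 │ 15 │ 1┃         ┃   █    
──┴────┴────┴──┃         ┗━━━━━━━━
━━━━━━━━━━━━━━━┛                  
                                  
                                  
                                  


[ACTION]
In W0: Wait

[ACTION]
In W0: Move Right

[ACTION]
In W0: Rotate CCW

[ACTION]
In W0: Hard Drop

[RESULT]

                                  
                                  
                                  
                                  
                         ┏━━━━━━━━
                         ┃ Tetris 
                         ┠────────
                         ┃        
━━━━━━━━━━━━━━━┓         ┃        
idingPuzzle    ┃         ┃        
───────────────┨         ┃        
──┬────┬────┬──┃         ┃        
2 │    │  1 │  ┃         ┃    █   
──┼────┼────┼──┃         ┃    █   
3 │  7 │  8 │  ┃         ┃    █   
──┼────┼────┼──┃         ┃    █   
0 │  9 │  3 │ 1┃         ┃   ██   
──┼────┼────┼──┃         ┃   █    
6 │ 14 │ 15 │ 1┃         ┃   █    
──┴────┴────┴──┃         ┗━━━━━━━━
━━━━━━━━━━━━━━━┛                  
                                  
                                  
                                  


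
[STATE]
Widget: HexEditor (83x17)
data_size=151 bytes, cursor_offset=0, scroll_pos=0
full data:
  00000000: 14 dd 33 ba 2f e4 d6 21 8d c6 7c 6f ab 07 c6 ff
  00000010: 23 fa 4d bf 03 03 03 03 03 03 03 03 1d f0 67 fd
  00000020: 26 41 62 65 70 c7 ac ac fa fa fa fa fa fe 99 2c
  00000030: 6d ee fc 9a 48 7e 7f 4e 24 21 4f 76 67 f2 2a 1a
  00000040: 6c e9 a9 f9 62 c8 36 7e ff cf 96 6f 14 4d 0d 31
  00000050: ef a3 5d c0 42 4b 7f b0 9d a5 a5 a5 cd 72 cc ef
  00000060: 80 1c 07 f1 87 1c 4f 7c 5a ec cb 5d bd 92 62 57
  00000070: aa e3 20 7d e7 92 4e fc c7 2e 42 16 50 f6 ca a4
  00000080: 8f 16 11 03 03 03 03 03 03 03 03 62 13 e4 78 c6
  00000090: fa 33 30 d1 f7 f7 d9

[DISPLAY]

00000000  14 dd 33 ba 2f e4 d6 21  8d c6 7c 6f ab 07 c6 ff  |..3./..!..|o....|     
00000010  23 fa 4d bf 03 03 03 03  03 03 03 03 1d f0 67 fd  |#.M...........g.|     
00000020  26 41 62 65 70 c7 ac ac  fa fa fa fa fa fe 99 2c  |&Abep..........,|     
00000030  6d ee fc 9a 48 7e 7f 4e  24 21 4f 76 67 f2 2a 1a  |m...H~.N$!Ovg.*.|     
00000040  6c e9 a9 f9 62 c8 36 7e  ff cf 96 6f 14 4d 0d 31  |l...b.6~...o.M.1|     
00000050  ef a3 5d c0 42 4b 7f b0  9d a5 a5 a5 cd 72 cc ef  |..].BK.......r..|     
00000060  80 1c 07 f1 87 1c 4f 7c  5a ec cb 5d bd 92 62 57  |......O|Z..]..bW|     
00000070  aa e3 20 7d e7 92 4e fc  c7 2e 42 16 50 f6 ca a4  |.. }..N...B.P...|     
00000080  8f 16 11 03 03 03 03 03  03 03 03 62 13 e4 78 c6  |...........b..x.|     
00000090  fa 33 30 d1 f7 f7 d9                              |.30....         |     
                                                                                   
                                                                                   
                                                                                   
                                                                                   
                                                                                   
                                                                                   
                                                                                   


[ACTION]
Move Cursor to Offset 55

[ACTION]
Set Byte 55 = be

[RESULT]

00000000  14 dd 33 ba 2f e4 d6 21  8d c6 7c 6f ab 07 c6 ff  |..3./..!..|o....|     
00000010  23 fa 4d bf 03 03 03 03  03 03 03 03 1d f0 67 fd  |#.M...........g.|     
00000020  26 41 62 65 70 c7 ac ac  fa fa fa fa fa fe 99 2c  |&Abep..........,|     
00000030  6d ee fc 9a 48 7e 7f BE  24 21 4f 76 67 f2 2a 1a  |m...H~..$!Ovg.*.|     
00000040  6c e9 a9 f9 62 c8 36 7e  ff cf 96 6f 14 4d 0d 31  |l...b.6~...o.M.1|     
00000050  ef a3 5d c0 42 4b 7f b0  9d a5 a5 a5 cd 72 cc ef  |..].BK.......r..|     
00000060  80 1c 07 f1 87 1c 4f 7c  5a ec cb 5d bd 92 62 57  |......O|Z..]..bW|     
00000070  aa e3 20 7d e7 92 4e fc  c7 2e 42 16 50 f6 ca a4  |.. }..N...B.P...|     
00000080  8f 16 11 03 03 03 03 03  03 03 03 62 13 e4 78 c6  |...........b..x.|     
00000090  fa 33 30 d1 f7 f7 d9                              |.30....         |     
                                                                                   
                                                                                   
                                                                                   
                                                                                   
                                                                                   
                                                                                   
                                                                                   


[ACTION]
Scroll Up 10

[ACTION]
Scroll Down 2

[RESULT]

00000020  26 41 62 65 70 c7 ac ac  fa fa fa fa fa fe 99 2c  |&Abep..........,|     
00000030  6d ee fc 9a 48 7e 7f BE  24 21 4f 76 67 f2 2a 1a  |m...H~..$!Ovg.*.|     
00000040  6c e9 a9 f9 62 c8 36 7e  ff cf 96 6f 14 4d 0d 31  |l...b.6~...o.M.1|     
00000050  ef a3 5d c0 42 4b 7f b0  9d a5 a5 a5 cd 72 cc ef  |..].BK.......r..|     
00000060  80 1c 07 f1 87 1c 4f 7c  5a ec cb 5d bd 92 62 57  |......O|Z..]..bW|     
00000070  aa e3 20 7d e7 92 4e fc  c7 2e 42 16 50 f6 ca a4  |.. }..N...B.P...|     
00000080  8f 16 11 03 03 03 03 03  03 03 03 62 13 e4 78 c6  |...........b..x.|     
00000090  fa 33 30 d1 f7 f7 d9                              |.30....         |     
                                                                                   
                                                                                   
                                                                                   
                                                                                   
                                                                                   
                                                                                   
                                                                                   
                                                                                   
                                                                                   


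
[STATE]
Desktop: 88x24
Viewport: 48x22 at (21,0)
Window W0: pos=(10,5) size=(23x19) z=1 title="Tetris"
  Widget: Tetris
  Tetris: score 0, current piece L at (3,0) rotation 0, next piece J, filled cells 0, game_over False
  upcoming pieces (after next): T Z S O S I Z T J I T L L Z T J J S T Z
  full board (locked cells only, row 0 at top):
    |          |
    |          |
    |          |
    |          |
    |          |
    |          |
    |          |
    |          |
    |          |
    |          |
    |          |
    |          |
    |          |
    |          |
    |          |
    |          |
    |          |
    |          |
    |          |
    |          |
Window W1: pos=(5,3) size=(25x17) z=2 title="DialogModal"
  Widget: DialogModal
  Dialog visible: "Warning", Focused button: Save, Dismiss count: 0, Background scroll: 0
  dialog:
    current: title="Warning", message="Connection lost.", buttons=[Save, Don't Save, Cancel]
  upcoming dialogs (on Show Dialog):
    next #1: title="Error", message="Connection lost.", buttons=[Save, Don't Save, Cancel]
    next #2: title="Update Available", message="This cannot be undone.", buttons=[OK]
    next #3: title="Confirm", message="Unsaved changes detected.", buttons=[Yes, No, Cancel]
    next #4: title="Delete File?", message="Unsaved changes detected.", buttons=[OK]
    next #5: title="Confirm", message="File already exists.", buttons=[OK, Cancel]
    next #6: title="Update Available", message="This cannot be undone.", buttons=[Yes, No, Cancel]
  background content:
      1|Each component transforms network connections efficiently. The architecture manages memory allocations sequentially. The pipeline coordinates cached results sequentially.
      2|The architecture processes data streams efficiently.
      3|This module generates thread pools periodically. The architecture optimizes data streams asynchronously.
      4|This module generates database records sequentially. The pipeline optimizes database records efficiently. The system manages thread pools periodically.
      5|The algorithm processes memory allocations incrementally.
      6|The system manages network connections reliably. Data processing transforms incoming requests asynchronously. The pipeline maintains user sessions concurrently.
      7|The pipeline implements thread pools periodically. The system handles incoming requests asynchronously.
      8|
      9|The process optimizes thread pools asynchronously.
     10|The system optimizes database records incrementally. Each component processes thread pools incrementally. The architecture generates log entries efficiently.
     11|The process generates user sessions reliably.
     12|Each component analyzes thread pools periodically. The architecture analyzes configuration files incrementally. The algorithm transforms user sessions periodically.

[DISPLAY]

                                                
                                                
                                                
━━━━━━━━┓                                       
        ┃                                       
────────┨━━┓                                    
transfor┃  ┃                                    
e proces┃──┨                                    
erates t┃  ┃                                    
erates d┃  ┃                                    
─────┐es┃  ┃                                    
     │tw┃  ┃                                    
lost.│ts┃  ┃                                    
t Sav│  ┃  ┃                                    
─────┘ t┃  ┃                                    
mizes da┃  ┃                                    
erates u┃  ┃                                    
analyzes┃  ┃                                    
        ┃  ┃                                    
━━━━━━━━┛  ┃                                    
│          ┃                                    
│          ┃                                    


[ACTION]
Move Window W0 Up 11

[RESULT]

━━━━━━━━━━━┓                                    
           ┃                                    
───────────┨                                    
━━━━━━━━┓  ┃                                    
        ┃  ┃                                    
────────┨  ┃                                    
transfor┃  ┃                                    
e proces┃  ┃                                    
erates t┃  ┃                                    
erates d┃  ┃                                    
─────┐es┃  ┃                                    
     │tw┃  ┃                                    
lost.│ts┃  ┃                                    
t Sav│  ┃  ┃                                    
─────┘ t┃  ┃                                    
mizes da┃  ┃                                    
erates u┃  ┃                                    
analyzes┃  ┃                                    
        ┃━━┛                                    
━━━━━━━━┛                                       
                                                
                                                


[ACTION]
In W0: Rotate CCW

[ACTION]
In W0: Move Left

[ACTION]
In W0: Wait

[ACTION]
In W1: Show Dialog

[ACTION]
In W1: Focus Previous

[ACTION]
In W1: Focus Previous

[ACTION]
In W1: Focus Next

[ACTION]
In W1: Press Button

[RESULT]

━━━━━━━━━━━┓                                    
           ┃                                    
───────────┨                                    
━━━━━━━━┓  ┃                                    
        ┃  ┃                                    
────────┨  ┃                                    
transfor┃  ┃                                    
e proces┃  ┃                                    
erates t┃  ┃                                    
erates d┃  ┃                                    
rocesses┃  ┃                                    
ges netw┃  ┃                                    
plements┃  ┃                                    
        ┃  ┃                                    
imizes t┃  ┃                                    
mizes da┃  ┃                                    
erates u┃  ┃                                    
analyzes┃  ┃                                    
        ┃━━┛                                    
━━━━━━━━┛                                       
                                                
                                                


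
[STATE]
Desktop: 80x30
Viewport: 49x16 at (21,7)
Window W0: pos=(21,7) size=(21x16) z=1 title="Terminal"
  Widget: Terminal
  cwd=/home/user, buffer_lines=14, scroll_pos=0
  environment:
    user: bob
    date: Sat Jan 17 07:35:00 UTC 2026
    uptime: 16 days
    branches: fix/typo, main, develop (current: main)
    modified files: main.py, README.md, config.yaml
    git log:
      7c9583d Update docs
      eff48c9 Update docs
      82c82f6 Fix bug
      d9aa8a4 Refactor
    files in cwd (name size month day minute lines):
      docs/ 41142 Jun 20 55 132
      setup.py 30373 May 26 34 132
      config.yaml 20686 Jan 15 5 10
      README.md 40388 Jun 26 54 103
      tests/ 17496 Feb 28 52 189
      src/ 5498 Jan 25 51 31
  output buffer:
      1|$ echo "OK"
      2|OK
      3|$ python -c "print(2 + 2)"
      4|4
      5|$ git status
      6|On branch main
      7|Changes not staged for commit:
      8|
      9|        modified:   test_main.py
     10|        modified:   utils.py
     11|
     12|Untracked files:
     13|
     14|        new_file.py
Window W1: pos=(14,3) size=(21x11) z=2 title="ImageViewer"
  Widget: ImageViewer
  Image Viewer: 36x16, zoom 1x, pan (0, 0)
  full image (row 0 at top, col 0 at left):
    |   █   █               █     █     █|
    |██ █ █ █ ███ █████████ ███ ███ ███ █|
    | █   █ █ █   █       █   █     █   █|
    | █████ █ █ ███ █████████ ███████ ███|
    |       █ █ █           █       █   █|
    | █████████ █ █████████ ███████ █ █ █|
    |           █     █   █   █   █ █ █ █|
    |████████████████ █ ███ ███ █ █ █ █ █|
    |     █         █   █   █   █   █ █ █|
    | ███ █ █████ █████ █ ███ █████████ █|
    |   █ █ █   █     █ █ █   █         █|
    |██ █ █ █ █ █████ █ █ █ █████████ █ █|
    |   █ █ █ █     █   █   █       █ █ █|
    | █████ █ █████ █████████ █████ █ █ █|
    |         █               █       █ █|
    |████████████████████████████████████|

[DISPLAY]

 █ ███ ██████┃━━━━━━┓                            
 █ █   █     ┃      ┃                            
 █ █ ███ ████┃──────┨                            
 █ █ █       ┃      ┃                            
████ █ ██████┃      ┃                            
     █     █ ┃print(┃                            
━━━━━━━━━━━━━┛      ┃                            
┃$ git status       ┃                            
┃On branch main     ┃                            
┃Changes not staged ┃                            
┃                   ┃                            
┃        modified:  ┃                            
┃        modified:  ┃                            
┃                   ┃                            
┃Untracked files:   ┃                            
┗━━━━━━━━━━━━━━━━━━━┛                            


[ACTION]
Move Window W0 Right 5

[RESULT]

 █ ███ ██████┃━━━━━━━━━━━┓                       
 █ █   █     ┃l          ┃                       
 █ █ ███ ████┃───────────┨                       
 █ █ █       ┃OK"        ┃                       
████ █ ██████┃           ┃                       
     █     █ ┃ -c "print(┃                       
━━━━━━━━━━━━━┛           ┃                       
     ┃$ git status       ┃                       
     ┃On branch main     ┃                       
     ┃Changes not staged ┃                       
     ┃                   ┃                       
     ┃        modified:  ┃                       
     ┃        modified:  ┃                       
     ┃                   ┃                       
     ┃Untracked files:   ┃                       
     ┗━━━━━━━━━━━━━━━━━━━┛                       


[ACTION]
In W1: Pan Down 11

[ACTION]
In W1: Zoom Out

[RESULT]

 █ █     █   ┃━━━━━━━━━━━┓                       
 █ █████ ████┃l          ┃                       
   █         ┃───────────┨                       
█████████████┃OK"        ┃                       
             ┃           ┃                       
             ┃ -c "print(┃                       
━━━━━━━━━━━━━┛           ┃                       
     ┃$ git status       ┃                       
     ┃On branch main     ┃                       
     ┃Changes not staged ┃                       
     ┃                   ┃                       
     ┃        modified:  ┃                       
     ┃        modified:  ┃                       
     ┃                   ┃                       
     ┃Untracked files:   ┃                       
     ┗━━━━━━━━━━━━━━━━━━━┛                       


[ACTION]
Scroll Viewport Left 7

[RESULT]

┃   █ █ █ █     █   ┃━━━━━━━━━━━┓                
┃ █████ █ █████ ████┃l          ┃                
┃         █         ┃───────────┨                
┃███████████████████┃OK"        ┃                
┃                   ┃           ┃                
┃                   ┃ -c "print(┃                
┗━━━━━━━━━━━━━━━━━━━┛           ┃                
            ┃$ git status       ┃                
            ┃On branch main     ┃                
            ┃Changes not staged ┃                
            ┃                   ┃                
            ┃        modified:  ┃                
            ┃        modified:  ┃                
            ┃                   ┃                
            ┃Untracked files:   ┃                
            ┗━━━━━━━━━━━━━━━━━━━┛                


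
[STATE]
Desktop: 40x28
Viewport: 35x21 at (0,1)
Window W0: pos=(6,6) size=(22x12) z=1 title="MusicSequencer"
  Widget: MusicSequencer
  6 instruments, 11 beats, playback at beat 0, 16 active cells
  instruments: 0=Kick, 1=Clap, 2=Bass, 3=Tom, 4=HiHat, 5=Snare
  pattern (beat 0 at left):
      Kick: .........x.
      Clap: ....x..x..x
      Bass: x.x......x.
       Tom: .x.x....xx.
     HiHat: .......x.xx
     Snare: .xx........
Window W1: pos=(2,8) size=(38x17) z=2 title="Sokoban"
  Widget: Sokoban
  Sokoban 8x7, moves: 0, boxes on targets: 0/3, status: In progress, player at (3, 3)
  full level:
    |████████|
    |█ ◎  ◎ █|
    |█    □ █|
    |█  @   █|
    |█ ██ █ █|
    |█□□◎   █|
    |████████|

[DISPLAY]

                                   
                                   
                                   
                                   
                                   
      ┏━━━━━━━━━━━━━━━━━━━━┓       
      ┃ MusicSequencer     ┃       
  ┏━━━━━━━━━━━━━━━━━━━━━━━━━━━━━━━━
  ┃ Sokoban                        
  ┠────────────────────────────────
  ┃████████                        
  ┃█ ◎  ◎ █                        
  ┃█    □ █                        
  ┃█  @   █                        
  ┃█ ██ █ █                        
  ┃█□□◎   █                        
  ┃████████                        
  ┃Moves: 0  0/3                   
  ┃                                
  ┃                                
  ┃                                


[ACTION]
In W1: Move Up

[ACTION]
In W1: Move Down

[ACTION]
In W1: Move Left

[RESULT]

                                   
                                   
                                   
                                   
                                   
      ┏━━━━━━━━━━━━━━━━━━━━┓       
      ┃ MusicSequencer     ┃       
  ┏━━━━━━━━━━━━━━━━━━━━━━━━━━━━━━━━
  ┃ Sokoban                        
  ┠────────────────────────────────
  ┃████████                        
  ┃█ ◎  ◎ █                        
  ┃█    □ █                        
  ┃█ @    █                        
  ┃█ ██ █ █                        
  ┃█□□◎   █                        
  ┃████████                        
  ┃Moves: 3  0/3                   
  ┃                                
  ┃                                
  ┃                                


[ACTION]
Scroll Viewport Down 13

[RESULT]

      ┃ MusicSequencer     ┃       
  ┏━━━━━━━━━━━━━━━━━━━━━━━━━━━━━━━━
  ┃ Sokoban                        
  ┠────────────────────────────────
  ┃████████                        
  ┃█ ◎  ◎ █                        
  ┃█    □ █                        
  ┃█ @    █                        
  ┃█ ██ █ █                        
  ┃█□□◎   █                        
  ┃████████                        
  ┃Moves: 3  0/3                   
  ┃                                
  ┃                                
  ┃                                
  ┃                                
  ┃                                
  ┗━━━━━━━━━━━━━━━━━━━━━━━━━━━━━━━━
                                   
                                   
                                   


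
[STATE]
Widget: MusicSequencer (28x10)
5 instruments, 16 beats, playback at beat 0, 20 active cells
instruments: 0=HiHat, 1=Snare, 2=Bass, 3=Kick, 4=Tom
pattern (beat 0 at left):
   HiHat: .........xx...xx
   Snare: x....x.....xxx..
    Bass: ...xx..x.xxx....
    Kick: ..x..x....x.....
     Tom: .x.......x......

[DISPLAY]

      ▼123456789012345      
 HiHat·········██···██      
 Snare█····█·····███··      
  Bass···██··█·███····      
  Kick··█··█····█·····      
   Tom·█·······█······      
                            
                            
                            
                            


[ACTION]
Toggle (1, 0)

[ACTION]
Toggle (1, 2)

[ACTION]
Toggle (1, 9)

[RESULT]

      ▼123456789012345      
 HiHat·········██···██      
 Snare··█··█···█·███··      
  Bass···██··█·███····      
  Kick··█··█····█·····      
   Tom·█·······█······      
                            
                            
                            
                            


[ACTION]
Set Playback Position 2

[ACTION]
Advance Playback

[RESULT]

      012▼456789012345      
 HiHat·········██···██      
 Snare··█··█···█·███··      
  Bass···██··█·███····      
  Kick··█··█····█·····      
   Tom·█·······█······      
                            
                            
                            
                            


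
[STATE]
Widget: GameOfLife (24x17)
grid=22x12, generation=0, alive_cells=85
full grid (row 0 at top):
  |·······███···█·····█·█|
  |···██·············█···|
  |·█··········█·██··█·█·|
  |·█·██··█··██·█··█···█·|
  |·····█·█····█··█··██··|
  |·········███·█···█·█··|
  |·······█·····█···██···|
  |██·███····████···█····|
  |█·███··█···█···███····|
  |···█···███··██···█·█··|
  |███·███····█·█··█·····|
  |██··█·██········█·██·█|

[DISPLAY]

Gen: 0                  
·······███···█·····█·█  
···██·············█···  
·█··········█·██··█·█·  
·█·██··█··██·█··█···█·  
·····█·█····█··█··██··  
·········███·█···█·█··  
·······█·····█···██···  
██·███····████···█····  
█·███··█···█···███····  
···█···███··██···█·█··  
███·███····█·█··█·····  
██··█·██········█·██·█  
                        
                        
                        
                        


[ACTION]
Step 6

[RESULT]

Gen: 6                  
··········█···········  
·········█··█·········  
········██··█·········  
·············█········  
·······█············██  
······███········█···█  
······██·····█···█····  
██····█····██·█·······  
██·······██···█··█··█·  
·········█···███···██·  
···········█··█·······  
··············█··██···  
                        
                        
                        
                        


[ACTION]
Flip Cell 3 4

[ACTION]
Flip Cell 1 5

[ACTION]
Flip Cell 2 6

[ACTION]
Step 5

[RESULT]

Gen: 11                 
······················  
··········█···········  
········█·············  
·········██···········  
······█···█·········██  
·········█··········██  
·····█·██·············  
██····██··············  
██·····█··············  
········█·█···········  
·········█············  
······················  
                        
                        
                        
                        


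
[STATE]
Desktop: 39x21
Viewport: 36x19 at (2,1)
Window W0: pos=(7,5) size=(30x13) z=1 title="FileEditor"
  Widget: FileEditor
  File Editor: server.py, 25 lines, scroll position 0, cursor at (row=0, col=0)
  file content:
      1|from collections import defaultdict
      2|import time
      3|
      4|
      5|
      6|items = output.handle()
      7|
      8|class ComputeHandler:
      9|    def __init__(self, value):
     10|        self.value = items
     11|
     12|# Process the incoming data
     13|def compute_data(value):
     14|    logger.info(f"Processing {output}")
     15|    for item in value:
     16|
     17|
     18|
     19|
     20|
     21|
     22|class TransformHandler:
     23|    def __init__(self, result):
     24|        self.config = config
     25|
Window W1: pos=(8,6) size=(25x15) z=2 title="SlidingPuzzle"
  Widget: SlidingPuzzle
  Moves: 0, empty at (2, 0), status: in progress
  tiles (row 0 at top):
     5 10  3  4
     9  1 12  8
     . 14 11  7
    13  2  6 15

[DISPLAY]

                                    
                                    
                                    
                                    
     ┏━━━━━━━━━━━━━━━━━━━━━━━━━━━━┓ 
     ┃┏━━━━━━━━━━━━━━━━━━━━━━━┓   ┃ 
     ┠┃ SlidingPuzzle         ┃───┨ 
     ┃┠───────────────────────┨ef▲┃ 
     ┃┃┌────┬────┬────┬────┐  ┃  █┃ 
     ┃┃│  5 │ 10 │  3 │  4 │  ┃  ░┃ 
     ┃┃├────┼────┼────┼────┤  ┃  ░┃ 
     ┃┃│  9 │  1 │ 12 │  8 │  ┃  ░┃ 
     ┃┃├────┼────┼────┼────┤  ┃  ░┃ 
     ┃┃│    │ 14 │ 11 │  7 │  ┃  ░┃ 
     ┃┃├────┼────┼────┼────┤  ┃  ░┃ 
     ┃┃│ 13 │  2 │  6 │ 15 │  ┃lu▼┃ 
     ┗┃└────┴────┴────┴────┘  ┃━━━┛ 
      ┃Moves: 0               ┃     
      ┃                       ┃     


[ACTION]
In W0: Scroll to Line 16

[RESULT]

                                    
                                    
                                    
                                    
     ┏━━━━━━━━━━━━━━━━━━━━━━━━━━━━┓ 
     ┃┏━━━━━━━━━━━━━━━━━━━━━━━┓   ┃ 
     ┠┃ SlidingPuzzle         ┃───┨ 
     ┃┠───────────────────────┨  ▲┃ 
     ┃┃┌────┬────┬────┬────┐  ┃  ░┃ 
     ┃┃│  5 │ 10 │  3 │  4 │  ┃  ░┃ 
     ┃┃├────┼────┼────┼────┤  ┃  ░┃ 
     ┃┃│  9 │  1 │ 12 │  8 │  ┃  ░┃ 
     ┃┃├────┼────┼────┼────┤  ┃  ░┃ 
     ┃┃│    │ 14 │ 11 │  7 │  ┃  ░┃ 
     ┃┃├────┼────┼────┼────┤  ┃su█┃ 
     ┃┃│ 13 │  2 │  6 │ 15 │  ┃fi▼┃ 
     ┗┃└────┴────┴────┴────┘  ┃━━━┛ 
      ┃Moves: 0               ┃     
      ┃                       ┃     


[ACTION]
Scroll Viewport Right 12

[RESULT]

                                    
                                    
                                    
                                    
    ┏━━━━━━━━━━━━━━━━━━━━━━━━━━━━┓  
    ┃┏━━━━━━━━━━━━━━━━━━━━━━━┓   ┃  
    ┠┃ SlidingPuzzle         ┃───┨  
    ┃┠───────────────────────┨  ▲┃  
    ┃┃┌────┬────┬────┬────┐  ┃  ░┃  
    ┃┃│  5 │ 10 │  3 │  4 │  ┃  ░┃  
    ┃┃├────┼────┼────┼────┤  ┃  ░┃  
    ┃┃│  9 │  1 │ 12 │  8 │  ┃  ░┃  
    ┃┃├────┼────┼────┼────┤  ┃  ░┃  
    ┃┃│    │ 14 │ 11 │  7 │  ┃  ░┃  
    ┃┃├────┼────┼────┼────┤  ┃su█┃  
    ┃┃│ 13 │  2 │  6 │ 15 │  ┃fi▼┃  
    ┗┃└────┴────┴────┴────┘  ┃━━━┛  
     ┃Moves: 0               ┃      
     ┃                       ┃      


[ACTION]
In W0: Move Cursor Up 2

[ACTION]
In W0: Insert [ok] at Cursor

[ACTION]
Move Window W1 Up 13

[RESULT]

     ┃ SlidingPuzzle         ┃      
     ┠───────────────────────┨      
     ┃┌────┬────┬────┬────┐  ┃      
     ┃│  5 │ 10 │  3 │  4 │  ┃      
    ┏┃├────┼────┼────┼────┤  ┃━━━┓  
    ┃┃│  9 │  1 │ 12 │  8 │  ┃   ┃  
    ┠┃├────┼────┼────┼────┤  ┃───┨  
    ┃┃│    │ 14 │ 11 │  7 │  ┃  ▲┃  
    ┃┃├────┼────┼────┼────┤  ┃  ░┃  
    ┃┃│ 13 │  2 │  6 │ 15 │  ┃  ░┃  
    ┃┃└────┴────┴────┴────┘  ┃  ░┃  
    ┃┃Moves: 0               ┃  ░┃  
    ┃┃                       ┃  ░┃  
    ┃┗━━━━━━━━━━━━━━━━━━━━━━━┛  ░┃  
    ┃    def __init__(self, resu█┃  
    ┃        self.config = confi▼┃  
    ┗━━━━━━━━━━━━━━━━━━━━━━━━━━━━┛  
                                    
                                    
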